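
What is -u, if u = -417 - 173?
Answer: 590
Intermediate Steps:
u = -590
-u = -1*(-590) = 590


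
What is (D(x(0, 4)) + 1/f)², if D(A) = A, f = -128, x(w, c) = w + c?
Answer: 261121/16384 ≈ 15.938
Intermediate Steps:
x(w, c) = c + w
(D(x(0, 4)) + 1/f)² = ((4 + 0) + 1/(-128))² = (4 - 1/128)² = (511/128)² = 261121/16384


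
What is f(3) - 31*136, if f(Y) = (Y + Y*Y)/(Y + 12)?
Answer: -21076/5 ≈ -4215.2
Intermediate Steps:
f(Y) = (Y + Y²)/(12 + Y)
f(3) - 31*136 = 3*(1 + 3)/(12 + 3) - 31*136 = 3*4/15 - 4216 = 3*(1/15)*4 - 4216 = ⅘ - 4216 = -21076/5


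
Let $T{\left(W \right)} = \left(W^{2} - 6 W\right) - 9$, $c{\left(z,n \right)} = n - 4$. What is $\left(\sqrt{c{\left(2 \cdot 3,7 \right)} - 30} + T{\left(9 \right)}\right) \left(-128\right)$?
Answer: $-2304 - 384 i \sqrt{3} \approx -2304.0 - 665.11 i$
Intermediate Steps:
$c{\left(z,n \right)} = -4 + n$
$T{\left(W \right)} = -9 + W^{2} - 6 W$
$\left(\sqrt{c{\left(2 \cdot 3,7 \right)} - 30} + T{\left(9 \right)}\right) \left(-128\right) = \left(\sqrt{\left(-4 + 7\right) - 30} - \left(63 - 81\right)\right) \left(-128\right) = \left(\sqrt{3 - 30} - -18\right) \left(-128\right) = \left(\sqrt{-27} + 18\right) \left(-128\right) = \left(3 i \sqrt{3} + 18\right) \left(-128\right) = \left(18 + 3 i \sqrt{3}\right) \left(-128\right) = -2304 - 384 i \sqrt{3}$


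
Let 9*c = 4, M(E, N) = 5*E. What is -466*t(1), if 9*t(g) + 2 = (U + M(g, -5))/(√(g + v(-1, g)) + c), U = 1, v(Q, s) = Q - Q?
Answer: -13048/117 ≈ -111.52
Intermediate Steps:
v(Q, s) = 0
c = 4/9 (c = (⅑)*4 = 4/9 ≈ 0.44444)
t(g) = -2/9 + (1 + 5*g)/(9*(4/9 + √g)) (t(g) = -2/9 + ((1 + 5*g)/(√(g + 0) + 4/9))/9 = -2/9 + ((1 + 5*g)/(√g + 4/9))/9 = -2/9 + ((1 + 5*g)/(4/9 + √g))/9 = -2/9 + (1 + 5*g)/(9*(4/9 + √g)))
-466*t(1) = -466*(1 - 18*√1 + 45*1)/(9*(4 + 9*√1)) = -466*(1 - 18*1 + 45)/(9*(4 + 9*1)) = -466*(1 - 18 + 45)/(9*(4 + 9)) = -466*28/(9*13) = -466*28/117 = -13048/117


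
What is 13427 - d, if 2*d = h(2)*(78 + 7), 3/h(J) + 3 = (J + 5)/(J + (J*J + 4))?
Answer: 310096/23 ≈ 13482.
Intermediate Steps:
h(J) = 3/(-3 + (5 + J)/(4 + J + J²)) (h(J) = 3/(-3 + (J + 5)/(J + (J*J + 4))) = 3/(-3 + (5 + J)/(J + (J² + 4))) = 3/(-3 + (5 + J)/(J + (4 + J²))) = 3/(-3 + (5 + J)/(4 + J + J²)))
d = -1275/23 (d = ((3*(-4 - 1*2 - 1*2²)/(7 + 2*2 + 3*2²))*(78 + 7))/2 = ((3*(-4 - 2 - 1*4)/(7 + 4 + 3*4))*85)/2 = ((3*(-4 - 2 - 4)/(7 + 4 + 12))*85)/2 = ((3*(-10)/23)*85)/2 = ((3*(1/23)*(-10))*85)/2 = (-30/23*85)/2 = (½)*(-2550/23) = -1275/23 ≈ -55.435)
13427 - d = 13427 - 1*(-1275/23) = 13427 + 1275/23 = 310096/23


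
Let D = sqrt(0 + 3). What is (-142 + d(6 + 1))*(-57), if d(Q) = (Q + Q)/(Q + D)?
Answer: 183369/23 + 399*sqrt(3)/23 ≈ 8002.6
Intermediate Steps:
D = sqrt(3) ≈ 1.7320
d(Q) = 2*Q/(Q + sqrt(3)) (d(Q) = (Q + Q)/(Q + sqrt(3)) = (2*Q)/(Q + sqrt(3)) = 2*Q/(Q + sqrt(3)))
(-142 + d(6 + 1))*(-57) = (-142 + 2*(6 + 1)/((6 + 1) + sqrt(3)))*(-57) = (-142 + 2*7/(7 + sqrt(3)))*(-57) = (-142 + 14/(7 + sqrt(3)))*(-57) = 8094 - 798/(7 + sqrt(3))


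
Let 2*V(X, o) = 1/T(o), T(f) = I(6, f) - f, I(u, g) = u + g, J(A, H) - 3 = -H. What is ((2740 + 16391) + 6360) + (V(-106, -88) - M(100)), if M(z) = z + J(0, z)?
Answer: 305857/12 ≈ 25488.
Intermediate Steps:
J(A, H) = 3 - H
I(u, g) = g + u
T(f) = 6 (T(f) = (f + 6) - f = (6 + f) - f = 6)
V(X, o) = 1/12 (V(X, o) = (½)/6 = (½)*(⅙) = 1/12)
M(z) = 3 (M(z) = z + (3 - z) = 3)
((2740 + 16391) + 6360) + (V(-106, -88) - M(100)) = ((2740 + 16391) + 6360) + (1/12 - 1*3) = (19131 + 6360) + (1/12 - 3) = 25491 - 35/12 = 305857/12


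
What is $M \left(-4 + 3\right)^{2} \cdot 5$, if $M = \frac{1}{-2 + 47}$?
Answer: $\frac{1}{9} \approx 0.11111$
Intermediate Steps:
$M = \frac{1}{45} \approx 0.022222$
$M \left(-4 + 3\right)^{2} \cdot 5 = \frac{\left(-4 + 3\right)^{2}}{45} \cdot 5 = \frac{\left(-1\right)^{2}}{45} \cdot 5 = \frac{1}{45} \cdot 1 \cdot 5 = \frac{1}{45} \cdot 5 = \frac{1}{9}$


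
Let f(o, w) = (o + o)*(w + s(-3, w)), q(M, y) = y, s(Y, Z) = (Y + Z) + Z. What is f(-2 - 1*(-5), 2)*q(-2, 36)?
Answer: 648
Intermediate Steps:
s(Y, Z) = Y + 2*Z
f(o, w) = 2*o*(-3 + 3*w) (f(o, w) = (o + o)*(w + (-3 + 2*w)) = (2*o)*(-3 + 3*w) = 2*o*(-3 + 3*w))
f(-2 - 1*(-5), 2)*q(-2, 36) = (6*(-2 - 1*(-5))*(-1 + 2))*36 = (6*(-2 + 5)*1)*36 = (6*3*1)*36 = 18*36 = 648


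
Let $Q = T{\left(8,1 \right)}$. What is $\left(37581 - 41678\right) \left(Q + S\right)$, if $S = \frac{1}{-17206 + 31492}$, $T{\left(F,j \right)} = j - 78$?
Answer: $\frac{4506786037}{14286} \approx 3.1547 \cdot 10^{5}$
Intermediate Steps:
$T{\left(F,j \right)} = -78 + j$
$Q = -77$ ($Q = -78 + 1 = -77$)
$S = \frac{1}{14286} \approx 6.9999 \cdot 10^{-5}$
$\left(37581 - 41678\right) \left(Q + S\right) = \left(37581 - 41678\right) \left(-77 + \frac{1}{14286}\right) = \left(-4097\right) \left(- \frac{1100021}{14286}\right) = \frac{4506786037}{14286}$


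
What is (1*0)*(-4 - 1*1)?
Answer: 0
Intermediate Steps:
(1*0)*(-4 - 1*1) = 0*(-4 - 1) = 0*(-5) = 0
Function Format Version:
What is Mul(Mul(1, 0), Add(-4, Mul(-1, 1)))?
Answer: 0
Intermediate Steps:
Mul(Mul(1, 0), Add(-4, Mul(-1, 1))) = Mul(0, Add(-4, -1)) = Mul(0, -5) = 0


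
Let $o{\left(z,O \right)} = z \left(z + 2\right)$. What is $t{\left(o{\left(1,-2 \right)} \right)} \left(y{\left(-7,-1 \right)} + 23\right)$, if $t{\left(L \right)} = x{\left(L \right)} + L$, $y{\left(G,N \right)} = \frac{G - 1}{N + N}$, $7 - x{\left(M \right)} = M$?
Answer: $189$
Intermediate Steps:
$x{\left(M \right)} = 7 - M$
$y{\left(G,N \right)} = \frac{-1 + G}{2 N}$
$o{\left(z,O \right)} = z \left(2 + z\right)$
$t{\left(L \right)} = 7$ ($t{\left(L \right)} = \left(7 - L\right) + L = 7$)
$t{\left(o{\left(1,-2 \right)} \right)} \left(y{\left(-7,-1 \right)} + 23\right) = 7 \left(\frac{-1 - 7}{2 \left(-1\right)} + 23\right) = 7 \left(\frac{1}{2} \left(-1\right) \left(-8\right) + 23\right) = 7 \left(4 + 23\right) = 7 \cdot 27 = 189$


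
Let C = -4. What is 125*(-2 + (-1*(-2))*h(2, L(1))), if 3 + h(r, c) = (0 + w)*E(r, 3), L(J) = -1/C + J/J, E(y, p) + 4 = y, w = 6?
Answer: -4000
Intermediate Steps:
E(y, p) = -4 + y
L(J) = 5/4 (L(J) = -1/(-4) + J/J = -1*(-1/4) + 1 = 1/4 + 1 = 5/4)
h(r, c) = -27 + 6*r (h(r, c) = -3 + (0 + 6)*(-4 + r) = -3 + 6*(-4 + r) = -3 + (-24 + 6*r) = -27 + 6*r)
125*(-2 + (-1*(-2))*h(2, L(1))) = 125*(-2 + (-1*(-2))*(-27 + 6*2)) = 125*(-2 + 2*(-27 + 12)) = 125*(-2 + 2*(-15)) = 125*(-2 - 30) = 125*(-32) = -4000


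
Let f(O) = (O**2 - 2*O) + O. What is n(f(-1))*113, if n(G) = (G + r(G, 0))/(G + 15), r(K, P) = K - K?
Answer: 226/17 ≈ 13.294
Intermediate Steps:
r(K, P) = 0
f(O) = O**2 - O
n(G) = G/(15 + G) (n(G) = (G + 0)/(G + 15) = G/(15 + G))
n(f(-1))*113 = ((-(-1 - 1))/(15 - (-1 - 1)))*113 = ((-1*(-2))/(15 - 1*(-2)))*113 = (2/(15 + 2))*113 = (2/17)*113 = 226/17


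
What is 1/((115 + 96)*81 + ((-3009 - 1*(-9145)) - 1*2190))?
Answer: 1/21037 ≈ 4.7535e-5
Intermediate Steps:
1/((115 + 96)*81 + ((-3009 - 1*(-9145)) - 1*2190)) = 1/(211*81 + ((-3009 + 9145) - 2190)) = 1/(17091 + (6136 - 2190)) = 1/(17091 + 3946) = 1/21037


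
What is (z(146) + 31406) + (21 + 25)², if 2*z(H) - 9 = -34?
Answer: 67019/2 ≈ 33510.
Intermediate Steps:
z(H) = -25/2 (z(H) = 9/2 + (½)*(-34) = 9/2 - 17 = -25/2)
(z(146) + 31406) + (21 + 25)² = (-25/2 + 31406) + (21 + 25)² = 62787/2 + 46² = 62787/2 + 2116 = 67019/2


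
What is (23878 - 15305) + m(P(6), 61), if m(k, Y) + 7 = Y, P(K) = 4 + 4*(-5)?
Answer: 8627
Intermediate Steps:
P(K) = -16 (P(K) = 4 - 20 = -16)
m(k, Y) = -7 + Y
(23878 - 15305) + m(P(6), 61) = (23878 - 15305) + (-7 + 61) = 8573 + 54 = 8627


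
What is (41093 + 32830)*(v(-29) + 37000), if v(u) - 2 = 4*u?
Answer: 2726723778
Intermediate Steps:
v(u) = 2 + 4*u
(41093 + 32830)*(v(-29) + 37000) = (41093 + 32830)*((2 + 4*(-29)) + 37000) = 73923*((2 - 116) + 37000) = 73923*(-114 + 37000) = 73923*36886 = 2726723778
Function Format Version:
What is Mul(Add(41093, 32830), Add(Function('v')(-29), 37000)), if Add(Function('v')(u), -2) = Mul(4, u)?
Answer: 2726723778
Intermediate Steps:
Function('v')(u) = Add(2, Mul(4, u))
Mul(Add(41093, 32830), Add(Function('v')(-29), 37000)) = Mul(Add(41093, 32830), Add(Add(2, Mul(4, -29)), 37000)) = Mul(73923, Add(Add(2, -116), 37000)) = Mul(73923, Add(-114, 37000)) = Mul(73923, 36886) = 2726723778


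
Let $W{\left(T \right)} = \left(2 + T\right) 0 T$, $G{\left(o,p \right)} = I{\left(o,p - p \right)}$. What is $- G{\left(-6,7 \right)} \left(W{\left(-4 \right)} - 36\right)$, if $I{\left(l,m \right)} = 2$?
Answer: $72$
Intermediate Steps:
$G{\left(o,p \right)} = 2$
$W{\left(T \right)} = 0$ ($W{\left(T \right)} = 0 T = 0$)
$- G{\left(-6,7 \right)} \left(W{\left(-4 \right)} - 36\right) = \left(-1\right) 2 \left(0 - 36\right) = \left(-2\right) \left(-36\right) = 72$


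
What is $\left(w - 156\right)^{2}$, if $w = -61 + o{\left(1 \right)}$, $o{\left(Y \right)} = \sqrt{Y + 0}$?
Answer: $46656$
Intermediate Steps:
$o{\left(Y \right)} = \sqrt{Y}$
$w = -60$ ($w = -61 + \sqrt{1} = -61 + 1 = -60$)
$\left(w - 156\right)^{2} = \left(-60 - 156\right)^{2} = \left(-216\right)^{2} = 46656$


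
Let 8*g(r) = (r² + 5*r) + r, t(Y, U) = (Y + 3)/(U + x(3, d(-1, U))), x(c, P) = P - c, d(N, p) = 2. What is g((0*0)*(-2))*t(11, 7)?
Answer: 0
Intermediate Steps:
t(Y, U) = (3 + Y)/(-1 + U) (t(Y, U) = (Y + 3)/(U + (2 - 1*3)) = (3 + Y)/(U + (2 - 3)) = (3 + Y)/(U - 1) = (3 + Y)/(-1 + U))
g(r) = r²/8 + 3*r/4 (g(r) = ((r² + 5*r) + r)/8 = (r² + 6*r)/8 = r²/8 + 3*r/4)
g((0*0)*(-2))*t(11, 7) = (((0*0)*(-2))*(6 + (0*0)*(-2))/8)*((3 + 11)/(-1 + 7)) = ((0*(-2))*(6 + 0*(-2))/8)*(14/6) = ((⅛)*0*(6 + 0))*((⅙)*14) = ((⅛)*0*6)*(7/3) = 0*(7/3) = 0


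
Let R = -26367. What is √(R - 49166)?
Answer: I*√75533 ≈ 274.83*I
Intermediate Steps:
√(R - 49166) = √(-26367 - 49166) = √(-75533) = I*√75533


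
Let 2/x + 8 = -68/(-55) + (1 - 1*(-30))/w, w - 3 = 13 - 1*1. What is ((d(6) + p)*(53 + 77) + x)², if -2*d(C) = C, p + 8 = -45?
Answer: 1273435513156/24025 ≈ 5.3005e+7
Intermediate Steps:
p = -53 (p = -8 - 45 = -53)
d(C) = -C/2
w = 15 (w = 3 + (13 - 1*1) = 3 + (13 - 1) = 3 + 12 = 15)
x = -66/155 (x = 2/(-8 + (-68/(-55) + (1 - 1*(-30))/15)) = 2/(-8 + (-68*(-1/55) + (1 + 30)*(1/15))) = 2/(-8 + (68/55 + 31*(1/15))) = 2/(-8 + (68/55 + 31/15)) = 2/(-8 + 109/33) = 2/(-155/33) = 2*(-33/155) = -66/155 ≈ -0.42581)
((d(6) + p)*(53 + 77) + x)² = ((-½*6 - 53)*(53 + 77) - 66/155)² = ((-3 - 53)*130 - 66/155)² = (-56*130 - 66/155)² = (-7280 - 66/155)² = (-1128466/155)² = 1273435513156/24025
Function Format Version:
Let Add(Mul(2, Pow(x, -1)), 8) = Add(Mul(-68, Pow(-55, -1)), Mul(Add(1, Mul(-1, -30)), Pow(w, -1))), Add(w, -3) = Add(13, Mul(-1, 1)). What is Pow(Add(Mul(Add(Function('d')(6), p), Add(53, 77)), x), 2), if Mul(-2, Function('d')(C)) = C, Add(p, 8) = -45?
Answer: Rational(1273435513156, 24025) ≈ 5.3005e+7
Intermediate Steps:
p = -53 (p = Add(-8, -45) = -53)
Function('d')(C) = Mul(Rational(-1, 2), C)
w = 15 (w = Add(3, Add(13, Mul(-1, 1))) = Add(3, Add(13, -1)) = Add(3, 12) = 15)
x = Rational(-66, 155) (x = Mul(2, Pow(Add(-8, Add(Mul(-68, Pow(-55, -1)), Mul(Add(1, Mul(-1, -30)), Pow(15, -1)))), -1)) = Mul(2, Pow(Add(-8, Add(Mul(-68, Rational(-1, 55)), Mul(Add(1, 30), Rational(1, 15)))), -1)) = Mul(2, Pow(Add(-8, Add(Rational(68, 55), Mul(31, Rational(1, 15)))), -1)) = Mul(2, Pow(Add(-8, Add(Rational(68, 55), Rational(31, 15))), -1)) = Mul(2, Pow(Add(-8, Rational(109, 33)), -1)) = Mul(2, Pow(Rational(-155, 33), -1)) = Mul(2, Rational(-33, 155)) = Rational(-66, 155) ≈ -0.42581)
Pow(Add(Mul(Add(Function('d')(6), p), Add(53, 77)), x), 2) = Pow(Add(Mul(Add(Mul(Rational(-1, 2), 6), -53), Add(53, 77)), Rational(-66, 155)), 2) = Pow(Add(Mul(Add(-3, -53), 130), Rational(-66, 155)), 2) = Pow(Add(Mul(-56, 130), Rational(-66, 155)), 2) = Pow(Add(-7280, Rational(-66, 155)), 2) = Pow(Rational(-1128466, 155), 2) = Rational(1273435513156, 24025)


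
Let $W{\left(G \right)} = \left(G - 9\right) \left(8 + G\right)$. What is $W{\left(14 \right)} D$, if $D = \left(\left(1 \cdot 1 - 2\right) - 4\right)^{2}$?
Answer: $2750$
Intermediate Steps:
$D = 25$ ($D = \left(\left(1 - 2\right) - 4\right)^{2} = \left(-1 - 4\right)^{2} = \left(-5\right)^{2} = 25$)
$W{\left(G \right)} = \left(-9 + G\right) \left(8 + G\right)$
$W{\left(14 \right)} D = \left(-72 + 14^{2} - 14\right) 25 = \left(-72 + 196 - 14\right) 25 = 110 \cdot 25 = 2750$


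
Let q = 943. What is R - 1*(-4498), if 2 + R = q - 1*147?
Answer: 5292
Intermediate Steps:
R = 794 (R = -2 + (943 - 1*147) = -2 + (943 - 147) = -2 + 796 = 794)
R - 1*(-4498) = 794 - 1*(-4498) = 794 + 4498 = 5292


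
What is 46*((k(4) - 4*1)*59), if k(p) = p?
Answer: 0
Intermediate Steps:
46*((k(4) - 4*1)*59) = 46*((4 - 4*1)*59) = 46*((4 - 4)*59) = 46*(0*59) = 46*0 = 0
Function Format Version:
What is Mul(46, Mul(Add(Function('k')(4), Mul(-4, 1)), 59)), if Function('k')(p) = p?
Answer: 0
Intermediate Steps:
Mul(46, Mul(Add(Function('k')(4), Mul(-4, 1)), 59)) = Mul(46, Mul(Add(4, Mul(-4, 1)), 59)) = Mul(46, Mul(Add(4, -4), 59)) = Mul(46, Mul(0, 59)) = Mul(46, 0) = 0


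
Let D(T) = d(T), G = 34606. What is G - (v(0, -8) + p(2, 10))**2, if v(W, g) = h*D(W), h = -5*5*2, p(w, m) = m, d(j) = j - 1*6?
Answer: -61494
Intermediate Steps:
d(j) = -6 + j (d(j) = j - 6 = -6 + j)
D(T) = -6 + T
h = -50 (h = -25*2 = -50)
v(W, g) = 300 - 50*W (v(W, g) = -50*(-6 + W) = 300 - 50*W)
G - (v(0, -8) + p(2, 10))**2 = 34606 - ((300 - 50*0) + 10)**2 = 34606 - ((300 + 0) + 10)**2 = 34606 - (300 + 10)**2 = 34606 - 1*310**2 = 34606 - 1*96100 = 34606 - 96100 = -61494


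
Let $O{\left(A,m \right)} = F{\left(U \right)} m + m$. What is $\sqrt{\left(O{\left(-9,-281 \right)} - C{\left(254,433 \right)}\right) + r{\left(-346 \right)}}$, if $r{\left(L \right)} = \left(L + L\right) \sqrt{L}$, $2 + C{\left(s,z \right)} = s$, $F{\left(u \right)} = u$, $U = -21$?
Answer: $2 \sqrt{1342 - 173 i \sqrt{346}} \approx 98.271 - 65.492 i$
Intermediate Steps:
$O{\left(A,m \right)} = - 20 m$ ($O{\left(A,m \right)} = - 21 m + m = - 20 m$)
$C{\left(s,z \right)} = -2 + s$
$r{\left(L \right)} = 2 L^{\frac{3}{2}}$ ($r{\left(L \right)} = 2 L \sqrt{L} = 2 L^{\frac{3}{2}}$)
$\sqrt{\left(O{\left(-9,-281 \right)} - C{\left(254,433 \right)}\right) + r{\left(-346 \right)}} = \sqrt{\left(\left(-20\right) \left(-281\right) - \left(-2 + 254\right)\right) + 2 \left(-346\right)^{\frac{3}{2}}} = \sqrt{\left(5620 - 252\right) + 2 \left(- 346 i \sqrt{346}\right)} = \sqrt{\left(5620 - 252\right) - 692 i \sqrt{346}} = \sqrt{5368 - 692 i \sqrt{346}}$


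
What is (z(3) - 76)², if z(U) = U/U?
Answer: 5625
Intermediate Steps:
z(U) = 1
(z(3) - 76)² = (1 - 76)² = (-75)² = 5625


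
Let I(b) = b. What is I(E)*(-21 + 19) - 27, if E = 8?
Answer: -43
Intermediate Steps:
I(E)*(-21 + 19) - 27 = 8*(-21 + 19) - 27 = 8*(-2) - 27 = -16 - 27 = -43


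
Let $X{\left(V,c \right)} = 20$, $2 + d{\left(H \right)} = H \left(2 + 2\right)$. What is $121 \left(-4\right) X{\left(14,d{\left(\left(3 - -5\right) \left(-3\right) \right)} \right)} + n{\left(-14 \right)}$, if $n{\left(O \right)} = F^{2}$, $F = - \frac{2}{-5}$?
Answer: $- \frac{241996}{25} \approx -9679.8$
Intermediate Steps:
$d{\left(H \right)} = -2 + 4 H$ ($d{\left(H \right)} = -2 + H \left(2 + 2\right) = -2 + H 4 = -2 + 4 H$)
$F = \frac{2}{5}$ ($F = \left(-2\right) \left(- \frac{1}{5}\right) = \frac{2}{5} \approx 0.4$)
$n{\left(O \right)} = \frac{4}{25}$ ($n{\left(O \right)} = \left(\frac{2}{5}\right)^{2} = \frac{4}{25}$)
$121 \left(-4\right) X{\left(14,d{\left(\left(3 - -5\right) \left(-3\right) \right)} \right)} + n{\left(-14 \right)} = 121 \left(-4\right) 20 + \frac{4}{25} = \left(-484\right) 20 + \frac{4}{25} = -9680 + \frac{4}{25} = - \frac{241996}{25}$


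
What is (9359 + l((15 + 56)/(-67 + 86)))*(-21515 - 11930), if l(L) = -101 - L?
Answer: -5880667795/19 ≈ -3.0951e+8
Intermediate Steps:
(9359 + l((15 + 56)/(-67 + 86)))*(-21515 - 11930) = (9359 + (-101 - (15 + 56)/(-67 + 86)))*(-21515 - 11930) = (9359 + (-101 - 71/19))*(-33445) = (9359 - 1990/19)*(-33445) = (175831/19)*(-33445) = -5880667795/19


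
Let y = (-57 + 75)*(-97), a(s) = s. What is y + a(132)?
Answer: -1614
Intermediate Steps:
y = -1746 (y = 18*(-97) = -1746)
y + a(132) = -1746 + 132 = -1614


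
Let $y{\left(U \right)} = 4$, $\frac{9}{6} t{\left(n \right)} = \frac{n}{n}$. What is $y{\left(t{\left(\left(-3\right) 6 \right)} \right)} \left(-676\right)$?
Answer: $-2704$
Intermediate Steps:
$t{\left(n \right)} = \frac{2}{3}$ ($t{\left(n \right)} = \frac{2 \frac{n}{n}}{3} = \frac{2}{3} \cdot 1 = \frac{2}{3}$)
$y{\left(t{\left(\left(-3\right) 6 \right)} \right)} \left(-676\right) = 4 \left(-676\right) = -2704$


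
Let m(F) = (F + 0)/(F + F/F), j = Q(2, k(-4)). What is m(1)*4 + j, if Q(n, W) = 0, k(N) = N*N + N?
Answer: 2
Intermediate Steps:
k(N) = N + N² (k(N) = N² + N = N + N²)
j = 0
m(F) = F/(1 + F) (m(F) = F/(F + 1) = F/(1 + F))
m(1)*4 + j = (1/(1 + 1))*4 + 0 = (1/2)*4 + 0 = (1*(½))*4 + 0 = (½)*4 + 0 = 2 + 0 = 2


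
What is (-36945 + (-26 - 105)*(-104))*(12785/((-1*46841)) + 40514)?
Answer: -44256343066969/46841 ≈ -9.4482e+8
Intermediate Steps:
(-36945 + (-26 - 105)*(-104))*(12785/((-1*46841)) + 40514) = (-36945 - 131*(-104))*(12785/(-46841) + 40514) = (-36945 + 13624)*(12785*(-1/46841) + 40514) = -23321*(-12785/46841 + 40514) = -23321*1897703489/46841 = -44256343066969/46841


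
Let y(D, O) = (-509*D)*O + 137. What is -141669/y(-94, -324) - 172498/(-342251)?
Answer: 209426512345/408120285209 ≈ 0.51315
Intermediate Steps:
y(D, O) = 137 - 509*D*O (y(D, O) = -509*D*O + 137 = 137 - 509*D*O)
-141669/y(-94, -324) - 172498/(-342251) = -141669/(137 - 509*(-94)*(-324)) - 172498/(-342251) = -141669/(137 - 15502104) - 172498*(-1/342251) = -141669/(-15501967) + 172498/342251 = -141669*(-1/15501967) + 172498/342251 = 141669/15501967 + 172498/342251 = 209426512345/408120285209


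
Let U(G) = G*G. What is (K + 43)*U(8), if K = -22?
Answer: 1344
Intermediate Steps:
U(G) = G²
(K + 43)*U(8) = (-22 + 43)*8² = 21*64 = 1344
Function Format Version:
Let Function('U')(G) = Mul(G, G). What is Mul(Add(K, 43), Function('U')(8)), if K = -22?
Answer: 1344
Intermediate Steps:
Function('U')(G) = Pow(G, 2)
Mul(Add(K, 43), Function('U')(8)) = Mul(Add(-22, 43), Pow(8, 2)) = Mul(21, 64) = 1344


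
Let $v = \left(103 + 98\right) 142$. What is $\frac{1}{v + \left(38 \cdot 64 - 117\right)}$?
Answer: $\frac{1}{30857} \approx 3.2408 \cdot 10^{-5}$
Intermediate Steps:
$v = 28542$ ($v = 201 \cdot 142 = 28542$)
$\frac{1}{v + \left(38 \cdot 64 - 117\right)} = \frac{1}{28542 + \left(38 \cdot 64 - 117\right)} = \frac{1}{28542 + \left(2432 - 117\right)} = \frac{1}{28542 + 2315} = \frac{1}{30857}$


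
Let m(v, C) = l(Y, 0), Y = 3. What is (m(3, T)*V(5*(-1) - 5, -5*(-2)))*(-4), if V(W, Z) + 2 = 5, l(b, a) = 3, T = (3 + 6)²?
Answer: -36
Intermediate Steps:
T = 81 (T = 9² = 81)
V(W, Z) = 3 (V(W, Z) = -2 + 5 = 3)
m(v, C) = 3
(m(3, T)*V(5*(-1) - 5, -5*(-2)))*(-4) = (3*3)*(-4) = 9*(-4) = -36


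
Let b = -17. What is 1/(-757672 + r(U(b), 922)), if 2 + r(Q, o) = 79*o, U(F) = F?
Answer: -1/684836 ≈ -1.4602e-6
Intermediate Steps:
r(Q, o) = -2 + 79*o
1/(-757672 + r(U(b), 922)) = 1/(-757672 + (-2 + 79*922)) = 1/(-757672 + (-2 + 72838)) = 1/(-757672 + 72836) = 1/(-684836) = -1/684836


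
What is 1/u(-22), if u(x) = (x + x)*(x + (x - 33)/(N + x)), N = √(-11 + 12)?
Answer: 21/17908 ≈ 0.0011727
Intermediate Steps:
N = 1 (N = √1 = 1)
u(x) = 2*x*(x + (-33 + x)/(1 + x)) (u(x) = (x + x)*(x + (x - 33)/(1 + x)) = (2*x)*(x + (-33 + x)/(1 + x)) = 2*x*(x + (-33 + x)/(1 + x)))
1/u(-22) = 1/(2*(-22)*(-33 + (-22)² + 2*(-22))/(1 - 22)) = 1/(2*(-22)*(-33 + 484 - 44)/(-21)) = 1/(2*(-22)*(-1/21)*407) = 1/(17908/21) = 21/17908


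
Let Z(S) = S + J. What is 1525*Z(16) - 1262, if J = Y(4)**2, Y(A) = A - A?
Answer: 23138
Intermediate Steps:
Y(A) = 0
J = 0 (J = 0**2 = 0)
Z(S) = S (Z(S) = S + 0 = S)
1525*Z(16) - 1262 = 1525*16 - 1262 = 24400 - 1262 = 23138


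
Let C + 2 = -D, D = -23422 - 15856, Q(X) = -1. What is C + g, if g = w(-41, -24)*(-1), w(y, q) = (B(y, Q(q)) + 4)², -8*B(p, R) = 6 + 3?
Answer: 2513135/64 ≈ 39268.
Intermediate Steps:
B(p, R) = -9/8 (B(p, R) = -(6 + 3)/8 = -⅛*9 = -9/8)
w(y, q) = 529/64 (w(y, q) = (-9/8 + 4)² = (23/8)² = 529/64)
D = -39278
g = -529/64 (g = (529/64)*(-1) = -529/64 ≈ -8.2656)
C = 39276 (C = -2 - 1*(-39278) = -2 + 39278 = 39276)
C + g = 39276 - 529/64 = 2513135/64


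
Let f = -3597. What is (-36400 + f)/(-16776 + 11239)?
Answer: 39997/5537 ≈ 7.2236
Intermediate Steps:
(-36400 + f)/(-16776 + 11239) = (-36400 - 3597)/(-16776 + 11239) = -39997/(-5537) = -39997*(-1/5537) = 39997/5537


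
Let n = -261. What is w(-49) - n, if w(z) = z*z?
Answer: 2662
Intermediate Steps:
w(z) = z**2
w(-49) - n = (-49)**2 - 1*(-261) = 2401 + 261 = 2662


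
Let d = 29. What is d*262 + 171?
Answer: 7769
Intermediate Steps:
d*262 + 171 = 29*262 + 171 = 7598 + 171 = 7769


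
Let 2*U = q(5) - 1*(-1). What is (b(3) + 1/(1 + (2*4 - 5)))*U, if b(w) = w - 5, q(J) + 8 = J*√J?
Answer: 49/8 - 35*√5/8 ≈ -3.6578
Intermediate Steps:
q(J) = -8 + J^(3/2) (q(J) = -8 + J*√J = -8 + J^(3/2))
U = -7/2 + 5*√5/2 (U = ((-8 + 5^(3/2)) - 1*(-1))/2 = ((-8 + 5*√5) + 1)/2 = (-7 + 5*√5)/2 = -7/2 + 5*√5/2 ≈ 2.0902)
b(w) = -5 + w
(b(3) + 1/(1 + (2*4 - 5)))*U = ((-5 + 3) + 1/(1 + (2*4 - 5)))*(-7/2 + 5*√5/2) = (-2 + 1/(1 + (8 - 5)))*(-7/2 + 5*√5/2) = (-2 + 1/(1 + 3))*(-7/2 + 5*√5/2) = (-2 + 1/4)*(-7/2 + 5*√5/2) = (-2 + ¼)*(-7/2 + 5*√5/2) = -7*(-7/2 + 5*√5/2)/4 = 49/8 - 35*√5/8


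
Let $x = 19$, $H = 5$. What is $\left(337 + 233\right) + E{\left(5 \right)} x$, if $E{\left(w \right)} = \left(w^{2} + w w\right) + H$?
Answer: $1615$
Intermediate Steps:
$E{\left(w \right)} = 5 + 2 w^{2}$ ($E{\left(w \right)} = \left(w^{2} + w w\right) + 5 = \left(w^{2} + w^{2}\right) + 5 = 2 w^{2} + 5 = 5 + 2 w^{2}$)
$\left(337 + 233\right) + E{\left(5 \right)} x = \left(337 + 233\right) + \left(5 + 2 \cdot 5^{2}\right) 19 = 570 + \left(5 + 2 \cdot 25\right) 19 = 570 + \left(5 + 50\right) 19 = 570 + 55 \cdot 19 = 570 + 1045 = 1615$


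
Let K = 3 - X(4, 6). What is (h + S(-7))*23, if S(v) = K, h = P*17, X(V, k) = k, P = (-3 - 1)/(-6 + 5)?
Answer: 1495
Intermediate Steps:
P = 4 (P = -4/(-1) = -4*(-1) = 4)
h = 68 (h = 4*17 = 68)
K = -3 (K = 3 - 1*6 = 3 - 6 = -3)
S(v) = -3
(h + S(-7))*23 = (68 - 3)*23 = 65*23 = 1495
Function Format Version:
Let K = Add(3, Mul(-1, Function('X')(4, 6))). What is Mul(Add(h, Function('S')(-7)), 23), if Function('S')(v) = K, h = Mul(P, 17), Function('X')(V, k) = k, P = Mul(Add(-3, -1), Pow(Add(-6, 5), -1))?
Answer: 1495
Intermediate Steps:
P = 4 (P = Mul(-4, Pow(-1, -1)) = Mul(-4, -1) = 4)
h = 68 (h = Mul(4, 17) = 68)
K = -3 (K = Add(3, Mul(-1, 6)) = Add(3, -6) = -3)
Function('S')(v) = -3
Mul(Add(h, Function('S')(-7)), 23) = Mul(Add(68, -3), 23) = Mul(65, 23) = 1495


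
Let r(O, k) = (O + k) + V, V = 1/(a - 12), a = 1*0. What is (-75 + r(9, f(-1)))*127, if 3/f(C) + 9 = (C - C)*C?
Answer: -101219/12 ≈ -8434.9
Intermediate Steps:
a = 0
f(C) = -⅓ (f(C) = 3/(-9 + (C - C)*C) = 3/(-9 + 0*C) = 3/(-9 + 0) = 3/(-9) = 3*(-⅑) = -⅓)
V = -1/12 (V = 1/(0 - 12) = 1/(-12) = -1/12 ≈ -0.083333)
r(O, k) = -1/12 + O + k (r(O, k) = (O + k) - 1/12 = -1/12 + O + k)
(-75 + r(9, f(-1)))*127 = (-75 + (-1/12 + 9 - ⅓))*127 = (-75 + 103/12)*127 = -797/12*127 = -101219/12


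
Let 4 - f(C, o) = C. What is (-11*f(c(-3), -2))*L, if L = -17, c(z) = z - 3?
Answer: 1870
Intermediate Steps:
c(z) = -3 + z
f(C, o) = 4 - C
(-11*f(c(-3), -2))*L = -11*(4 - (-3 - 3))*(-17) = -11*(4 - 1*(-6))*(-17) = -11*(4 + 6)*(-17) = -11*10*(-17) = -110*(-17) = 1870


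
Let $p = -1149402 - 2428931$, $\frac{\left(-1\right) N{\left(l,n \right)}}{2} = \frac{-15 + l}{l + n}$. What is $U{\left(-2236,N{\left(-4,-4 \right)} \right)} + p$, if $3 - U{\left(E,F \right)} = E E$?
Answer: $-8578026$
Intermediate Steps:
$N{\left(l,n \right)} = - \frac{2 \left(-15 + l\right)}{l + n}$ ($N{\left(l,n \right)} = - 2 \frac{-15 + l}{l + n} = - \frac{2 \left(-15 + l\right)}{l + n}$)
$U{\left(E,F \right)} = 3 - E^{2}$ ($U{\left(E,F \right)} = 3 - E E = 3 - E^{2}$)
$p = -3578333$ ($p = -1149402 - 2428931 = -3578333$)
$U{\left(-2236,N{\left(-4,-4 \right)} \right)} + p = \left(3 - \left(-2236\right)^{2}\right) - 3578333 = \left(3 - 4999696\right) - 3578333 = -4999693 - 3578333 = -8578026$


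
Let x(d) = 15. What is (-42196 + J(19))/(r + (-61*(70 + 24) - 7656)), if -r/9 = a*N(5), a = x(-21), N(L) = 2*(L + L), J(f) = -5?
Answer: 42201/16090 ≈ 2.6228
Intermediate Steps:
N(L) = 4*L (N(L) = 2*(2*L) = 4*L)
a = 15
r = -2700 (r = -135*4*5 = -135*20 = -9*300 = -2700)
(-42196 + J(19))/(r + (-61*(70 + 24) - 7656)) = (-42196 - 5)/(-2700 + (-61*(70 + 24) - 7656)) = -42201/(-2700 + (-61*94 - 7656)) = -42201/(-2700 + (-5734 - 7656)) = -42201/(-2700 - 13390) = -42201/(-16090) = -42201*(-1/16090) = 42201/16090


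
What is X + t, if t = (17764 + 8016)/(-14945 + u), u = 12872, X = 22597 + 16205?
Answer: 80410766/2073 ≈ 38790.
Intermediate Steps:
X = 38802
t = -25780/2073 (t = (17764 + 8016)/(-14945 + 12872) = 25780/(-2073) = 25780*(-1/2073) = -25780/2073 ≈ -12.436)
X + t = 38802 - 25780/2073 = 80410766/2073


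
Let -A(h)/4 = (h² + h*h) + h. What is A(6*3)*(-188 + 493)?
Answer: -812520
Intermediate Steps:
A(h) = -8*h² - 4*h (A(h) = -4*((h² + h*h) + h) = -4*((h² + h²) + h) = -4*(2*h² + h) = -4*(h + 2*h²) = -8*h² - 4*h)
A(6*3)*(-188 + 493) = (-4*6*3*(1 + 2*(6*3)))*(-188 + 493) = -4*18*(1 + 2*18)*305 = -4*18*(1 + 36)*305 = -4*18*37*305 = -2664*305 = -812520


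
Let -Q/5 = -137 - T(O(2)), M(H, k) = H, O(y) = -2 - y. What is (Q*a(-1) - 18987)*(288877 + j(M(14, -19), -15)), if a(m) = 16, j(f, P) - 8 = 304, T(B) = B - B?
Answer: -2321320103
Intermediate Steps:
T(B) = 0
j(f, P) = 312 (j(f, P) = 8 + 304 = 312)
Q = 685 (Q = -5*(-137 - 1*0) = -5*(-137 + 0) = -5*(-137) = 685)
(Q*a(-1) - 18987)*(288877 + j(M(14, -19), -15)) = (685*16 - 18987)*(288877 + 312) = (10960 - 18987)*289189 = -8027*289189 = -2321320103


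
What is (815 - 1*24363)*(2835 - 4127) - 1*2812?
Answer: 30421204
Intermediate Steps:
(815 - 1*24363)*(2835 - 4127) - 1*2812 = (815 - 24363)*(-1292) - 2812 = -23548*(-1292) - 2812 = 30424016 - 2812 = 30421204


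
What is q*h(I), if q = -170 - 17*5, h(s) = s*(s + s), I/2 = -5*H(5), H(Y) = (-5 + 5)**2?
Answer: 0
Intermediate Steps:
H(Y) = 0 (H(Y) = 0**2 = 0)
I = 0 (I = 2*(-5*0) = 2*0 = 0)
h(s) = 2*s**2 (h(s) = s*(2*s) = 2*s**2)
q = -255 (q = -170 - 85 = -255)
q*h(I) = -510*0**2 = -510*0 = -255*0 = 0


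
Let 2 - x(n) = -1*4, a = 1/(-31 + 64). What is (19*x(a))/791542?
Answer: 57/395771 ≈ 0.00014402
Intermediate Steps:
a = 1/33 ≈ 0.030303
x(n) = 6 (x(n) = 2 - (-1)*4 = 2 - 1*(-4) = 2 + 4 = 6)
(19*x(a))/791542 = (19*6)/791542 = 114*(1/791542) = 57/395771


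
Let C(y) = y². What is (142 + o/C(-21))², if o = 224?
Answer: 80604484/3969 ≈ 20309.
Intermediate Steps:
(142 + o/C(-21))² = (142 + 224/((-21)²))² = (142 + 224/441)² = (142 + 224*(1/441))² = (142 + 32/63)² = (8978/63)² = 80604484/3969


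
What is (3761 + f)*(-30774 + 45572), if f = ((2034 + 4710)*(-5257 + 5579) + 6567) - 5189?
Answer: 32210910186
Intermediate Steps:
f = 2172946 (f = (6744*322 + 6567) - 5189 = (2171568 + 6567) - 5189 = 2178135 - 5189 = 2172946)
(3761 + f)*(-30774 + 45572) = (3761 + 2172946)*(-30774 + 45572) = 2176707*14798 = 32210910186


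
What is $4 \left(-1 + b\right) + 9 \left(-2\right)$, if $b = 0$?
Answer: $-22$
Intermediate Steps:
$4 \left(-1 + b\right) + 9 \left(-2\right) = 4 \left(-1 + 0\right) + 9 \left(-2\right) = 4 \left(-1\right) - 18 = -4 - 18 = -22$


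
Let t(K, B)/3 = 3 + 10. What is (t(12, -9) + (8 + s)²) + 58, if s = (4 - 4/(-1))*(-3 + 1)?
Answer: 161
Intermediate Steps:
t(K, B) = 39 (t(K, B) = 3*(3 + 10) = 3*13 = 39)
s = -16 (s = (4 - 4*(-1))*(-2) = (4 + 4)*(-2) = 8*(-2) = -16)
(t(12, -9) + (8 + s)²) + 58 = (39 + (8 - 16)²) + 58 = (39 + (-8)²) + 58 = (39 + 64) + 58 = 103 + 58 = 161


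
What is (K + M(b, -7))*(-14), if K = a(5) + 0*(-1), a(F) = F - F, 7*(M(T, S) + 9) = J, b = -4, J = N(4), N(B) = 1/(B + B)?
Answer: 503/4 ≈ 125.75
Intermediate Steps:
N(B) = 1/(2*B)
J = 1/8 (J = (1/2)/4 = (1/2)*(1/4) = 1/8 ≈ 0.12500)
M(T, S) = -503/56 (M(T, S) = -9 + (1/7)*(1/8) = -9 + 1/56 = -503/56)
a(F) = 0
K = 0 (K = 0 + 0*(-1) = 0 + 0 = 0)
(K + M(b, -7))*(-14) = (0 - 503/56)*(-14) = -503/56*(-14) = 503/4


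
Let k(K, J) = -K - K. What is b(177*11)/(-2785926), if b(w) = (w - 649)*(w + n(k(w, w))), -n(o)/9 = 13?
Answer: -35990/42211 ≈ -0.85262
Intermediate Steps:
k(K, J) = -2*K
n(o) = -117 (n(o) = -9*13 = -117)
b(w) = (-649 + w)*(-117 + w) (b(w) = (w - 649)*(w - 117) = (-649 + w)*(-117 + w))
b(177*11)/(-2785926) = (75933 + (177*11)² - 135582*11)/(-2785926) = (75933 + 1947² - 766*1947)*(-1/2785926) = (75933 + 3790809 - 1491402)*(-1/2785926) = 2375340*(-1/2785926) = -35990/42211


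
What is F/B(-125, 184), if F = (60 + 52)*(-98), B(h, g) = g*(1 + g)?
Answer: -1372/4255 ≈ -0.32244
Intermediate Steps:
F = -10976 (F = 112*(-98) = -10976)
F/B(-125, 184) = -10976*1/(184*(1 + 184)) = -10976/(184*185) = -10976/34040 = -10976*1/34040 = -1372/4255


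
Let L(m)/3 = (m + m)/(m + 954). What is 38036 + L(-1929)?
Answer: 12365558/325 ≈ 38048.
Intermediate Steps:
L(m) = 6*m/(954 + m) (L(m) = 3*((m + m)/(m + 954)) = 3*((2*m)/(954 + m)) = 3*(2*m/(954 + m)) = 6*m/(954 + m))
38036 + L(-1929) = 38036 + 6*(-1929)/(954 - 1929) = 38036 + 6*(-1929)/(-975) = 38036 + 6*(-1929)*(-1/975) = 38036 + 3858/325 = 12365558/325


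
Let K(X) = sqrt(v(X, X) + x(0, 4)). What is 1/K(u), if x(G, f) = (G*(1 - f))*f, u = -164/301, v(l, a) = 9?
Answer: 1/3 ≈ 0.33333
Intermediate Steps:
u = -164/301 (u = -164*1/301 = -164/301 ≈ -0.54485)
x(G, f) = G*f*(1 - f)
K(X) = 3 (K(X) = sqrt(9 + 0*4*(1 - 1*4)) = sqrt(9 + 0*4*(1 - 4)) = sqrt(9 + 0*4*(-3)) = sqrt(9 + 0) = sqrt(9) = 3)
1/K(u) = 1/3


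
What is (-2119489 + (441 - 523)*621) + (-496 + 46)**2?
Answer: -1967911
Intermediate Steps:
(-2119489 + (441 - 523)*621) + (-496 + 46)**2 = (-2119489 - 82*621) + (-450)**2 = (-2119489 - 50922) + 202500 = -2170411 + 202500 = -1967911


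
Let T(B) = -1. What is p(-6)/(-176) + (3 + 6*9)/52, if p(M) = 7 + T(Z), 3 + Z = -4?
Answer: 1215/1144 ≈ 1.0621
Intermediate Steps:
Z = -7 (Z = -3 - 4 = -7)
p(M) = 6 (p(M) = 7 - 1 = 6)
p(-6)/(-176) + (3 + 6*9)/52 = 6/(-176) + (3 + 6*9)/52 = 6*(-1/176) + (3 + 54)*(1/52) = -3/88 + 57*(1/52) = -3/88 + 57/52 = 1215/1144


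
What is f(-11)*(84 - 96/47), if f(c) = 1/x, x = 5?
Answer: 3852/235 ≈ 16.391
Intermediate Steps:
f(c) = 1/5
f(-11)*(84 - 96/47) = (84 - 96/47)/5 = (1/5)*(3852/47) = 3852/235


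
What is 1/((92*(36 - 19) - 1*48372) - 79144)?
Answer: -1/125952 ≈ -7.9395e-6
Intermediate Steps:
1/((92*(36 - 19) - 1*48372) - 79144) = 1/((92*17 - 48372) - 79144) = 1/((1564 - 48372) - 79144) = 1/(-46808 - 79144) = 1/(-125952) = -1/125952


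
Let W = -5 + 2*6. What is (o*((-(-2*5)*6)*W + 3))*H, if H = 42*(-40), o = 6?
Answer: -4263840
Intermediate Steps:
W = 7 (W = -5 + 12 = 7)
H = -1680
(o*((-(-2*5)*6)*W + 3))*H = (6*(-(-2*5)*6*7 + 3))*(-1680) = (6*(-(-10)*6*7 + 3))*(-1680) = (6*(-1*(-60)*7 + 3))*(-1680) = (6*(60*7 + 3))*(-1680) = (6*(420 + 3))*(-1680) = (6*423)*(-1680) = 2538*(-1680) = -4263840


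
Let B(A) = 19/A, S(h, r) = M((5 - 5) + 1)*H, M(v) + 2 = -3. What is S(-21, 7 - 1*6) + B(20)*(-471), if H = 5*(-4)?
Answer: -6949/20 ≈ -347.45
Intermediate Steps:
M(v) = -5 (M(v) = -2 - 3 = -5)
H = -20
S(h, r) = 100 (S(h, r) = -5*(-20) = 100)
S(-21, 7 - 1*6) + B(20)*(-471) = 100 + (19/20)*(-471) = 100 - 8949/20 = -6949/20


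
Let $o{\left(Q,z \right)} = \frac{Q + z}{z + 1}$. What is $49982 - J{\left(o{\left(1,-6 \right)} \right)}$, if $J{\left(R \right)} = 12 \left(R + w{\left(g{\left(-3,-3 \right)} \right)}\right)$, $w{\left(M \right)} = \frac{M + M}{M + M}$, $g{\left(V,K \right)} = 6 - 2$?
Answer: $49958$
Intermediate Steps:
$g{\left(V,K \right)} = 4$
$w{\left(M \right)} = 1$ ($w{\left(M \right)} = \frac{2 M}{2 M} = 2 M \frac{1}{2 M} = 1$)
$o{\left(Q,z \right)} = \frac{Q + z}{1 + z}$
$J{\left(R \right)} = 12 + 12 R$ ($J{\left(R \right)} = 12 \left(R + 1\right) = 12 \left(1 + R\right) = 12 + 12 R$)
$49982 - J{\left(o{\left(1,-6 \right)} \right)} = 49982 - \left(12 + 12 \frac{1 - 6}{1 - 6}\right) = 49982 - \left(12 + 12 \frac{1}{-5} \left(-5\right)\right) = 49982 - \left(12 + 12 \left(\left(- \frac{1}{5}\right) \left(-5\right)\right)\right) = 49982 - \left(12 + 12 \cdot 1\right) = 49982 - \left(12 + 12\right) = 49982 - 24 = 49958$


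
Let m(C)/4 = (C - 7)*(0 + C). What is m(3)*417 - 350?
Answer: -20366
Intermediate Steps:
m(C) = 4*C*(-7 + C) (m(C) = 4*((C - 7)*(0 + C)) = 4*((-7 + C)*C) = 4*(C*(-7 + C)) = 4*C*(-7 + C))
m(3)*417 - 350 = (4*3*(-7 + 3))*417 - 350 = (4*3*(-4))*417 - 350 = -48*417 - 350 = -20016 - 350 = -20366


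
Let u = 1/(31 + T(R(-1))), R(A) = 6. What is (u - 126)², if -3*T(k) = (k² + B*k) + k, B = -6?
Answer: 13344409/841 ≈ 15867.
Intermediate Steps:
T(k) = -k²/3 + 5*k/3 (T(k) = -((k² - 6*k) + k)/3 = -(k² - 5*k)/3 = -k²/3 + 5*k/3)
u = 1/29 (u = 1/(31 + (⅓)*6*(5 - 1*6)) = 1/(31 + (⅓)*6*(5 - 6)) = 1/(31 + (⅓)*6*(-1)) = 1/(31 - 2) = 1/29 ≈ 0.034483)
(u - 126)² = (1/29 - 126)² = (-3653/29)² = 13344409/841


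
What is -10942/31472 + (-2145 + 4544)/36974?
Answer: -11752435/41558776 ≈ -0.28279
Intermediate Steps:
-10942/31472 + (-2145 + 4544)/36974 = -10942*1/31472 + 2399*(1/36974) = -5471/15736 + 2399/36974 = -11752435/41558776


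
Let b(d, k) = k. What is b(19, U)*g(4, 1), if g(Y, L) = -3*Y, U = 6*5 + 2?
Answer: -384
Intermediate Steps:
U = 32 (U = 30 + 2 = 32)
b(19, U)*g(4, 1) = 32*(-3*4) = 32*(-12) = -384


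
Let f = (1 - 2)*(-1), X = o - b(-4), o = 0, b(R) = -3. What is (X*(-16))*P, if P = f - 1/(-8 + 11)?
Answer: -32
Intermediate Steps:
X = 3 (X = 0 - 1*(-3) = 0 + 3 = 3)
f = 1 (f = -1*(-1) = 1)
P = ⅔ (P = 1 - 1/(-8 + 11) = 1 - 1/3 = 1 - 1*⅓ = 1 - ⅓ = ⅔ ≈ 0.66667)
(X*(-16))*P = (3*(-16))*(⅔) = -48*⅔ = -32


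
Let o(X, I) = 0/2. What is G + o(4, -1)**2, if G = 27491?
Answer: 27491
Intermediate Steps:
o(X, I) = 0 (o(X, I) = 0*(1/2) = 0)
G + o(4, -1)**2 = 27491 + 0**2 = 27491 + 0 = 27491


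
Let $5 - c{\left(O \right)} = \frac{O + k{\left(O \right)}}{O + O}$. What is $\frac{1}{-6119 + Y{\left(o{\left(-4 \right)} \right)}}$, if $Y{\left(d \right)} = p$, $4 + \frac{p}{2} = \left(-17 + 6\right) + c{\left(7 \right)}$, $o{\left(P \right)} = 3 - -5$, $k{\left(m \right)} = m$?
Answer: $- \frac{1}{6141} \approx -0.00016284$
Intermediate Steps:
$o{\left(P \right)} = 8$ ($o{\left(P \right)} = 3 + 5 = 8$)
$c{\left(O \right)} = 4$ ($c{\left(O \right)} = 5 - \frac{O + O}{O + O} = 5 - \frac{2 O}{2 O} = 5 - 2 O \frac{1}{2 O} = 5 - 1 = 4$)
$p = -22$ ($p = -8 + 2 \left(\left(-17 + 6\right) + 4\right) = -8 + 2 \left(-11 + 4\right) = -8 + 2 \left(-7\right) = -8 - 14 = -22$)
$Y{\left(d \right)} = -22$
$\frac{1}{-6119 + Y{\left(o{\left(-4 \right)} \right)}} = \frac{1}{-6119 - 22} = \frac{1}{-6141} = - \frac{1}{6141}$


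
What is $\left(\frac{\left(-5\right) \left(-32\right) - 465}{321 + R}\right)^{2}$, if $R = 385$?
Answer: $\frac{93025}{498436} \approx 0.18663$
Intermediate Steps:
$\left(\frac{\left(-5\right) \left(-32\right) - 465}{321 + R}\right)^{2} = \left(\frac{\left(-5\right) \left(-32\right) - 465}{321 + 385}\right)^{2} = \left(\frac{160 - 465}{706}\right)^{2} = \left(\left(-305\right) \frac{1}{706}\right)^{2} = \left(- \frac{305}{706}\right)^{2} = \frac{93025}{498436}$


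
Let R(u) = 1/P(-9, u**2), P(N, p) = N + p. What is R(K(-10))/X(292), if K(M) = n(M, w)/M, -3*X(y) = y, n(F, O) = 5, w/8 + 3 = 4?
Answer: 3/2555 ≈ 0.0011742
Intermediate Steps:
w = 8 (w = -24 + 8*4 = -24 + 32 = 8)
X(y) = -y/3
K(M) = 5/M
R(u) = 1/(-9 + u**2)
R(K(-10))/X(292) = 1/((-9 + (5/(-10))**2)*((-1/3*292))) = 1/((-9 + (5*(-1/10))**2)*(-292/3)) = -3/292/(-9 + (-1/2)**2) = -3/292/(-9 + 1/4) = -3/292/(-35/4) = -4/35*(-3/292) = 3/2555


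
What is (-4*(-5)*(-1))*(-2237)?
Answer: 44740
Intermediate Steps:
(-4*(-5)*(-1))*(-2237) = (20*(-1))*(-2237) = -20*(-2237) = 44740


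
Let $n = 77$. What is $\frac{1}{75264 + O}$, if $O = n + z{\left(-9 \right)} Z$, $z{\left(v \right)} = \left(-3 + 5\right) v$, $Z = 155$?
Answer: $\frac{1}{72551} \approx 1.3783 \cdot 10^{-5}$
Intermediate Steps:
$z{\left(v \right)} = 2 v$
$O = -2713$ ($O = 77 + 2 \left(-9\right) 155 = 77 - 2790 = -2713$)
$\frac{1}{75264 + O} = \frac{1}{75264 - 2713} = \frac{1}{72551}$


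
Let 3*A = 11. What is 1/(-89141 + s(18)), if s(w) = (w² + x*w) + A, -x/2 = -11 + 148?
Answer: -3/281236 ≈ -1.0667e-5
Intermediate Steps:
A = 11/3 (A = (⅓)*11 = 11/3 ≈ 3.6667)
x = -274 (x = -2*(-11 + 148) = -2*137 = -274)
s(w) = 11/3 + w² - 274*w (s(w) = (w² - 274*w) + 11/3 = 11/3 + w² - 274*w)
1/(-89141 + s(18)) = 1/(-89141 + (11/3 + 18² - 274*18)) = 1/(-89141 + (11/3 + 324 - 4932)) = 1/(-89141 - 13813/3) = 1/(-281236/3) = -3/281236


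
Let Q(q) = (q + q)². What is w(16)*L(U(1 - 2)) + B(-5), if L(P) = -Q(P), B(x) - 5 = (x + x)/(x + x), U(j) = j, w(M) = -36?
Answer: 150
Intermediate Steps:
Q(q) = 4*q² (Q(q) = (2*q)² = 4*q²)
B(x) = 6 (B(x) = 5 + (x + x)/(x + x) = 5 + (2*x)/((2*x)) = 5 + (2*x)*(1/(2*x)) = 5 + 1 = 6)
L(P) = -4*P²
w(16)*L(U(1 - 2)) + B(-5) = -(-144)*(1 - 2)² + 6 = -(-144)*(-1)² + 6 = -(-144) + 6 = -36*(-4) + 6 = 144 + 6 = 150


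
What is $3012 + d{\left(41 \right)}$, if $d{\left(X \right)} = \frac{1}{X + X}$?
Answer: $\frac{246985}{82} \approx 3012.0$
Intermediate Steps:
$d{\left(X \right)} = \frac{1}{2 X}$
$3012 + d{\left(41 \right)} = 3012 + \frac{1}{2 \cdot 41} = 3012 + \frac{1}{2} \cdot \frac{1}{41} = 3012 + \frac{1}{82} = \frac{246985}{82}$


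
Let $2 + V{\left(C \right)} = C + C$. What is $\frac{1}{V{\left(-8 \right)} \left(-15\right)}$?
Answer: $\frac{1}{270} \approx 0.0037037$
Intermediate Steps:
$V{\left(C \right)} = -2 + 2 C$ ($V{\left(C \right)} = -2 + \left(C + C\right) = -2 + 2 C$)
$\frac{1}{V{\left(-8 \right)} \left(-15\right)} = \frac{1}{\left(-2 + 2 \left(-8\right)\right) \left(-15\right)} = \frac{1}{\left(-2 - 16\right) \left(-15\right)} = \frac{1}{\left(-18\right) \left(-15\right)} = \frac{1}{270}$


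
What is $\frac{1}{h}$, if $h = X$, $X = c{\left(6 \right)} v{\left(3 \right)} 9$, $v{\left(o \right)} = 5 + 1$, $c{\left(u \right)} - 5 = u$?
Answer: $\frac{1}{594} \approx 0.0016835$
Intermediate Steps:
$c{\left(u \right)} = 5 + u$
$v{\left(o \right)} = 6$
$X = 594$ ($X = \left(5 + 6\right) 6 \cdot 9 = 11 \cdot 6 \cdot 9 = 66 \cdot 9 = 594$)
$h = 594$
$\frac{1}{h} = \frac{1}{594}$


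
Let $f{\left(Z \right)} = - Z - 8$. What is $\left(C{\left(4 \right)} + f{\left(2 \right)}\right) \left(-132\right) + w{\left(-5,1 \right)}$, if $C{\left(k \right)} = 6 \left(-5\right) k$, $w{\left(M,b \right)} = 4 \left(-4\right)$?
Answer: $17144$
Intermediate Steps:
$w{\left(M,b \right)} = -16$
$f{\left(Z \right)} = -8 - Z$
$C{\left(k \right)} = - 30 k$
$\left(C{\left(4 \right)} + f{\left(2 \right)}\right) \left(-132\right) + w{\left(-5,1 \right)} = \left(\left(-30\right) 4 - 10\right) \left(-132\right) - 16 = \left(-120 - 10\right) \left(-132\right) - 16 = \left(-130\right) \left(-132\right) - 16 = 17160 - 16 = 17144$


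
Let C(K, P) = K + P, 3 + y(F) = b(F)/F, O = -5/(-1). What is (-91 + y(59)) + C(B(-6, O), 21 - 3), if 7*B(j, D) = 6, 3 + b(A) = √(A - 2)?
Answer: -31055/413 + √57/59 ≈ -75.066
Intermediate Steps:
b(A) = -3 + √(-2 + A) (b(A) = -3 + √(A - 2) = -3 + √(-2 + A))
O = 5 (O = -5*(-1) = 5)
B(j, D) = 6/7 (B(j, D) = (⅐)*6 = 6/7)
y(F) = -3 + (-3 + √(-2 + F))/F
(-91 + y(59)) + C(B(-6, O), 21 - 3) = (-91 + (-3 + √(-2 + 59) - 3*59)/59) + (6/7 + (21 - 3)) = (-91 + (-3 + √57 - 177)/59) + (6/7 + 18) = (-91 + (-180 + √57)/59) + 132/7 = (-91 + (-180/59 + √57/59)) + 132/7 = (-5549/59 + √57/59) + 132/7 = -31055/413 + √57/59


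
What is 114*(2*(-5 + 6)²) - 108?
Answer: 120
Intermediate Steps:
114*(2*(-5 + 6)²) - 108 = 114*(2*1²) - 108 = 114*(2*1) - 108 = 114*2 - 108 = 228 - 108 = 120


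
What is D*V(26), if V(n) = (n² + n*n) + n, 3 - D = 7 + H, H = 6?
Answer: -13780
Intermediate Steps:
D = -10 (D = 3 - (7 + 6) = 3 - 1*13 = 3 - 13 = -10)
V(n) = n + 2*n² (V(n) = (n² + n²) + n = 2*n² + n = n + 2*n²)
D*V(26) = -260*(1 + 2*26) = -260*(1 + 52) = -260*53 = -10*1378 = -13780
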